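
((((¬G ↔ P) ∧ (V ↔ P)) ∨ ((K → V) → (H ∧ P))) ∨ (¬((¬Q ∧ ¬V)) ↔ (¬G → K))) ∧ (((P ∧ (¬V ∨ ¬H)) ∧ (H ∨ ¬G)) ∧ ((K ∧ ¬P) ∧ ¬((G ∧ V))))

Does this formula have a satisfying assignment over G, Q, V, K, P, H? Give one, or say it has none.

UNSATISFIABLE

Case P = True: the conjunct ¬P is False.
Case P = False: the conjunct P is False.
Both cases fail — unsatisfiable.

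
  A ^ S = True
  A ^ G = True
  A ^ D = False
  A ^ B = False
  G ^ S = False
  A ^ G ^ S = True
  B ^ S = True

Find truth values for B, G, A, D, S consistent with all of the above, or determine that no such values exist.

B = True, G = False, A = True, D = True, S = False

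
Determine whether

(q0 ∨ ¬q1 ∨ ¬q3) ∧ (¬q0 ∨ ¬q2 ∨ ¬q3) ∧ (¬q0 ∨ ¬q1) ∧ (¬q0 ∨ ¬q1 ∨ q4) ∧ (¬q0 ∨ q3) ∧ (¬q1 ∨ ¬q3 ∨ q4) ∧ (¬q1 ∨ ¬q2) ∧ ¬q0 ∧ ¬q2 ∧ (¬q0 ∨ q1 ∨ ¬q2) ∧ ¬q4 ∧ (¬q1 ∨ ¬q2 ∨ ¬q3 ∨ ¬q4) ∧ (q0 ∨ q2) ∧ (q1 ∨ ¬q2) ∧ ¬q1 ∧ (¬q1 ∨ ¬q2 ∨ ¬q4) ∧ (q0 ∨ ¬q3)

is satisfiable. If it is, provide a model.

UNSATISFIABLE

Case q0 = True:
  Clause (¬q0) is falsified — contradiction.
Case q0 = False:
  (¬q2) forces q2 = False.
  Clause (q0 ∨ q2) is falsified — contradiction.
Both cases fail, so the formula is unsatisfiable.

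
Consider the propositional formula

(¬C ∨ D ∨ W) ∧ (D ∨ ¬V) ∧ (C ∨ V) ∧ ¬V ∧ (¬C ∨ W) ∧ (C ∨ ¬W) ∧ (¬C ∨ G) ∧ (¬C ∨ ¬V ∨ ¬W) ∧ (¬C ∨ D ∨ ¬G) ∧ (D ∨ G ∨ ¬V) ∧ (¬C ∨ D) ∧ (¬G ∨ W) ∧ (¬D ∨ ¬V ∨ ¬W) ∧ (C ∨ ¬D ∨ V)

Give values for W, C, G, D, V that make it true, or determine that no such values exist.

W = True; C = True; G = True; D = True; V = False

Unit clause (¬V) forces V = False.
In (C ∨ V) only C is left, so C = True.
In (¬C ∨ W) only W is left, so W = True.
In (¬C ∨ G) only G is left, so G = True.
In (¬C ∨ D ∨ ¬G) only D is left, so D = True.
All clauses satisfied.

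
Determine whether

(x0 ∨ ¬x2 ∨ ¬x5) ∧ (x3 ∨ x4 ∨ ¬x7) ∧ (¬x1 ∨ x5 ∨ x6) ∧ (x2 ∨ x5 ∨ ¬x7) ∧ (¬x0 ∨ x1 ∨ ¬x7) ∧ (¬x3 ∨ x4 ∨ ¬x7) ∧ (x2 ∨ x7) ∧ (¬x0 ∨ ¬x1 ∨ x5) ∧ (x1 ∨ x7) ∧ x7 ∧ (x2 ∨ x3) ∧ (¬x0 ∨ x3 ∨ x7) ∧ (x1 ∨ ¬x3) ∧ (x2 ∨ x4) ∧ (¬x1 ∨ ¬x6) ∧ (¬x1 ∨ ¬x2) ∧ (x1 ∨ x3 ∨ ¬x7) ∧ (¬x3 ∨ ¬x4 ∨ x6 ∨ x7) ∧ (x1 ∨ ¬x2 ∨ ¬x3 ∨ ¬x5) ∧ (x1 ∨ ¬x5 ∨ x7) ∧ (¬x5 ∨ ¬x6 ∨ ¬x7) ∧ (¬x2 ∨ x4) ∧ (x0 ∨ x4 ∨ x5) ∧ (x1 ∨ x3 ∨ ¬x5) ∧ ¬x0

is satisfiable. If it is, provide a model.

Unit clause (x7) forces x7 = True.
Unit clause (¬x0) forces x0 = False.
Set x1 = True.
  then (¬x1 ∨ ¬x6) forces x6 = False.
  then (¬x1 ∨ ¬x2) forces x2 = False.
  then (¬x1 ∨ x5 ∨ x6) forces x5 = True.
  then (x2 ∨ x3) forces x3 = True.
  then (x2 ∨ x4) forces x4 = True.
All clauses satisfied.

x0=F, x1=T, x2=F, x3=T, x4=T, x5=T, x6=F, x7=T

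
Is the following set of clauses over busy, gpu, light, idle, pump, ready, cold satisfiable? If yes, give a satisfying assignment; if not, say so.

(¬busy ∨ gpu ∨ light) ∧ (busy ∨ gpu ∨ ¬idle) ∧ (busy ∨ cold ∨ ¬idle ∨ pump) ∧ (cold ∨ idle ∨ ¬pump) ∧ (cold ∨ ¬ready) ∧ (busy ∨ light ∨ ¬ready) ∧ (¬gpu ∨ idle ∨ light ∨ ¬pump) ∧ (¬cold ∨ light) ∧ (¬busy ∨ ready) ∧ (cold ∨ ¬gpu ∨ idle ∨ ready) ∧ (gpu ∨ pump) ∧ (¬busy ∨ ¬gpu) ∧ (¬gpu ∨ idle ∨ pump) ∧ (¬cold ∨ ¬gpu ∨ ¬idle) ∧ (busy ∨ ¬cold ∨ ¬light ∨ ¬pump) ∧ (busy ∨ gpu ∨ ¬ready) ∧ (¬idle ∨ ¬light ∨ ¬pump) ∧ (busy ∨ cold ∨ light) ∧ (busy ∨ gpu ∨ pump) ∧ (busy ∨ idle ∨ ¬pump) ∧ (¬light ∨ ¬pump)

Case light = True:
  (¬light ∨ ¬pump) forces pump = False.
  (gpu ∨ pump) forces gpu = True.
  (¬busy ∨ ¬gpu) forces busy = False.
  (¬gpu ∨ idle ∨ pump) forces idle = True.
  (busy ∨ cold ∨ ¬idle ∨ pump) forces cold = True.
  Clause (¬cold ∨ ¬gpu ∨ ¬idle) is falsified — contradiction.
Case light = False:
  (¬cold ∨ light) forces cold = False.
  (cold ∨ ¬ready) forces ready = False.
  (¬busy ∨ ready) forces busy = False.
  Clause (busy ∨ cold ∨ light) is falsified — contradiction.
Both cases fail, so the formula is unsatisfiable.

The formula is unsatisfiable.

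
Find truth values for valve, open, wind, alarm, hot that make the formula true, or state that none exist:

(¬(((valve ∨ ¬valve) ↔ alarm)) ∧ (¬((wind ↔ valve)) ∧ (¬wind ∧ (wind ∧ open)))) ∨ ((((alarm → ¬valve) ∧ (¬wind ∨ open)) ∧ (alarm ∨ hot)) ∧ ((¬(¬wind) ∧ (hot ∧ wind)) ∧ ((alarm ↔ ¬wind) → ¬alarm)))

valve=T, open=T, wind=T, alarm=F, hot=T

  (¬(((valve ∨ ¬valve) ↔ alarm)) ∧ (¬((wind ↔ valve)) ∧ (¬wind ∧ (wind ∧ open)))) ∨ ((((alarm → ¬valve) ∧ (¬wind ∨ open)) ∧ (alarm ∨ hot)) ∧ ((¬(¬wind) ∧ (hot ∧ wind)) ∧ ((alarm ↔ ¬wind) → ¬alarm))) = True
    ¬(((valve ∨ ¬valve) ↔ alarm)) ∧ (¬((wind ↔ valve)) ∧ (¬wind ∧ (wind ∧ open))) = False
      ¬(((valve ∨ ¬valve) ↔ alarm)) = True
        (valve ∨ ¬valve) ↔ alarm = False
          valve ∨ ¬valve = True
            ¬valve = False
      ¬((wind ↔ valve)) ∧ (¬wind ∧ (wind ∧ open)) = False
        ¬((wind ↔ valve)) = False
          wind ↔ valve = True
        ¬wind ∧ (wind ∧ open) = False
          ¬wind = False
          wind ∧ open = True
    (((alarm → ¬valve) ∧ (¬wind ∨ open)) ∧ (alarm ∨ hot)) ∧ ((¬(¬wind) ∧ (hot ∧ wind)) ∧ ((alarm ↔ ¬wind) → ¬alarm)) = True
      ((alarm → ¬valve) ∧ (¬wind ∨ open)) ∧ (alarm ∨ hot) = True
        (alarm → ¬valve) ∧ (¬wind ∨ open) = True
          alarm → ¬valve = True
            ¬valve = False
          ¬wind ∨ open = True
            ¬wind = False
        alarm ∨ hot = True
      (¬(¬wind) ∧ (hot ∧ wind)) ∧ ((alarm ↔ ¬wind) → ¬alarm) = True
        ¬(¬wind) ∧ (hot ∧ wind) = True
          ¬(¬wind) = True
            ¬wind = False
          hot ∧ wind = True
        (alarm ↔ ¬wind) → ¬alarm = True
          alarm ↔ ¬wind = True
            ¬wind = False
          ¬alarm = True
The formula evaluates to True.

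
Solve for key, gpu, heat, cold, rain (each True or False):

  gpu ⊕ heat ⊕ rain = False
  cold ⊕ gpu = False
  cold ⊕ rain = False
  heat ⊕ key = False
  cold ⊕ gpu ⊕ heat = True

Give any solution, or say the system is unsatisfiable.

The formula is unsatisfiable.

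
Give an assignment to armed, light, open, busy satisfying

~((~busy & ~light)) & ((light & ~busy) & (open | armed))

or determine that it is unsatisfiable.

armed: False; light: True; open: True; busy: False

  ~((~busy & ~light)) = True
    ~busy & ~light = False
      ~busy = True
      ~light = False
  (light & ~busy) & (open | armed) = True
    light & ~busy = True
      ~busy = True
    open | armed = True
Both conjuncts True, so the formula holds.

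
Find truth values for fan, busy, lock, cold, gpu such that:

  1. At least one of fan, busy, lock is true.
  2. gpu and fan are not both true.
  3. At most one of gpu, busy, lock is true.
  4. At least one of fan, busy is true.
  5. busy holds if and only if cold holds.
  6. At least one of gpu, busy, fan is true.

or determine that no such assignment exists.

fan: True; busy: False; lock: False; cold: False; gpu: False

  (1) {fan, busy, lock}: 1 true — at least one ✓
  (2) gpu=F, fan=T — not both ✓
  (3) {gpu, busy, lock}: 0 true — at most one ✓
  (4) {fan, busy}: 1 true — at least one ✓
  (5) busy=F, cold=F — same ✓
  (6) {gpu, busy, fan}: 1 true — at least one ✓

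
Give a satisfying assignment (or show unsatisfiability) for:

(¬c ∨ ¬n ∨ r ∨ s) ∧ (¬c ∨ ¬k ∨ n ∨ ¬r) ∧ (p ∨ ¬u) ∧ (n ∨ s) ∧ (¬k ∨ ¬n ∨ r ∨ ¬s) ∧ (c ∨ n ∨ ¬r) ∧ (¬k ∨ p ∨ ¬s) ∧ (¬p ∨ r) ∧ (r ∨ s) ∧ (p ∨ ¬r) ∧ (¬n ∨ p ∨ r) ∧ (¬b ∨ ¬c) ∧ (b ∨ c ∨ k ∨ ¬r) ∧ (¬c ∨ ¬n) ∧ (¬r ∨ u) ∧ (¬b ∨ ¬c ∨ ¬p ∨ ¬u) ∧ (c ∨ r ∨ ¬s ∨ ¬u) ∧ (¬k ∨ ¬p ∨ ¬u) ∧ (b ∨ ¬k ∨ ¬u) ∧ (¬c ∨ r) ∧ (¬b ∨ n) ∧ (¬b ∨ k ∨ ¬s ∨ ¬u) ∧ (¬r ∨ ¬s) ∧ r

p = True, b = True, u = True, n = True, s = False, c = False, k = False, r = True

Unit clause (r) forces r = True.
In (p ∨ ¬r) only p is left, so p = True.
In (¬r ∨ u) only u is left, so u = True.
In (¬k ∨ ¬p ∨ ¬u) only ¬k is left, so k = False.
In (¬r ∨ ¬s) only ¬s is left, so s = False.
In (n ∨ s) only n is left, so n = True.
In (¬c ∨ ¬n) only ¬c is left, so c = False.
In (b ∨ c ∨ k ∨ ¬r) only b is left, so b = True.
All clauses satisfied.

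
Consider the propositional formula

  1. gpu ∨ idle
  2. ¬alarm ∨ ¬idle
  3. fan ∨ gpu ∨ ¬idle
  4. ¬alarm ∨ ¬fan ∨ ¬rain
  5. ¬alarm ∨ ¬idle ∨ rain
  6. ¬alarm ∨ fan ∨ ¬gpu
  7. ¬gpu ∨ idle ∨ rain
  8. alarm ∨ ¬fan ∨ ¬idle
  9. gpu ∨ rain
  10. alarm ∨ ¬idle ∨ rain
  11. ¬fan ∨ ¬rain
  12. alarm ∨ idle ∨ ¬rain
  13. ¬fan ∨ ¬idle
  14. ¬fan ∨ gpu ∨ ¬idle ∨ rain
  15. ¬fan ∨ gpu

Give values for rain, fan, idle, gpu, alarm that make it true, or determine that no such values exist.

rain: True, fan: False, idle: True, gpu: True, alarm: False

Try rain = False:
  (gpu ∨ rain) forces gpu = True.
  (¬gpu ∨ idle ∨ rain) forces idle = True.
  (¬alarm ∨ ¬idle) forces alarm = False.
  clause (alarm ∨ ¬idle ∨ rain) is falsified — backtrack.
So rain = True.
  then (¬fan ∨ ¬rain) forces fan = False.
Set idle = True.
  then (¬alarm ∨ ¬idle) forces alarm = False.
  then (fan ∨ gpu ∨ ¬idle) forces gpu = True.
All clauses satisfied.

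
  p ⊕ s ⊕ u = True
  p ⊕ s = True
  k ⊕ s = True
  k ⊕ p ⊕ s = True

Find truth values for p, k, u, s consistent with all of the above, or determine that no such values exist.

p = False, k = False, u = False, s = True

p ⊕ s ⊕ u = F ⊕ T ⊕ F = True ✓
p ⊕ s = F ⊕ T = True ✓
k ⊕ s = F ⊕ T = True ✓
k ⊕ p ⊕ s = F ⊕ F ⊕ T = True ✓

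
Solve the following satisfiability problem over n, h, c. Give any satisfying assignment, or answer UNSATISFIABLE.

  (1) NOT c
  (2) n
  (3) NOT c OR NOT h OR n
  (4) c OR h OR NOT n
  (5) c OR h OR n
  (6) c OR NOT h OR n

Unit clause (NOT c) forces c = False.
Unit clause (n) forces n = True.
In (c OR h OR NOT n) only h is left, so h = True.
All clauses satisfied.

n = True; h = True; c = False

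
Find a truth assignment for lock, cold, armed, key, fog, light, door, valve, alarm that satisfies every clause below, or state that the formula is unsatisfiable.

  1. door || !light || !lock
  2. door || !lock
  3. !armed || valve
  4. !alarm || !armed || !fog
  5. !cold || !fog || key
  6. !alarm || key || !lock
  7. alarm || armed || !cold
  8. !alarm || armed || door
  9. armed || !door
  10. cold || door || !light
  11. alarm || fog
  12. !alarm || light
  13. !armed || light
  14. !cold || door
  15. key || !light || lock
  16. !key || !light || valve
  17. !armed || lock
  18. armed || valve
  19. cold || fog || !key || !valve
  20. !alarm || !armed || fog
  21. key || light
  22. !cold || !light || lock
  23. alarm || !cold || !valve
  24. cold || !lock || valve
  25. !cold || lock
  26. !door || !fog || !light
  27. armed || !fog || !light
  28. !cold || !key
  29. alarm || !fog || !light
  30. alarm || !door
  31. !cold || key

Set lock = False.
  then (!armed || lock) forces armed = False.
  then (armed || valve) forces valve = True.
  then (!cold || lock) forces cold = False.
  then (armed || !door) forces door = False.
  then (cold || door || !light) forces light = False.
  then (!alarm || light) forces alarm = False.
  then (key || light) forces key = True.
  then (alarm || fog) forces fog = True.
All clauses satisfied.

lock = False; cold = False; armed = False; key = True; fog = True; light = False; door = False; valve = True; alarm = False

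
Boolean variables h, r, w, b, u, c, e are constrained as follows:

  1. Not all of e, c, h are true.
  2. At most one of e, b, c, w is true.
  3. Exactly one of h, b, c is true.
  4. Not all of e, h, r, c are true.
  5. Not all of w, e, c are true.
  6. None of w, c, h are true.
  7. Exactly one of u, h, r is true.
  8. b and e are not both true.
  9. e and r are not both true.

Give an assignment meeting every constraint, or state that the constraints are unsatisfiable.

h: False, r: False, w: False, b: True, u: True, c: False, e: False

  (1) {e, c, h}: 0/3 true — not all ✓
  (2) {e, b, c, w}: 1 true — at most one ✓
  (3) {h, b, c}: 1 true — exactly one ✓
  (4) {e, h, r, c}: 0/4 true — not all ✓
  (5) {w, e, c}: 0/3 true — not all ✓
  (6) {w, c, h}: 0 true — none ✓
  (7) {u, h, r}: 1 true — exactly one ✓
  (8) b=T, e=F — not both ✓
  (9) e=F, r=F — not both ✓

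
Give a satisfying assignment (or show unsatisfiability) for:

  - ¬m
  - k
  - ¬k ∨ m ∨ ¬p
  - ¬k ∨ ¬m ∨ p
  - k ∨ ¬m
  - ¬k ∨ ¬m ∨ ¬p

k=T, m=F, p=F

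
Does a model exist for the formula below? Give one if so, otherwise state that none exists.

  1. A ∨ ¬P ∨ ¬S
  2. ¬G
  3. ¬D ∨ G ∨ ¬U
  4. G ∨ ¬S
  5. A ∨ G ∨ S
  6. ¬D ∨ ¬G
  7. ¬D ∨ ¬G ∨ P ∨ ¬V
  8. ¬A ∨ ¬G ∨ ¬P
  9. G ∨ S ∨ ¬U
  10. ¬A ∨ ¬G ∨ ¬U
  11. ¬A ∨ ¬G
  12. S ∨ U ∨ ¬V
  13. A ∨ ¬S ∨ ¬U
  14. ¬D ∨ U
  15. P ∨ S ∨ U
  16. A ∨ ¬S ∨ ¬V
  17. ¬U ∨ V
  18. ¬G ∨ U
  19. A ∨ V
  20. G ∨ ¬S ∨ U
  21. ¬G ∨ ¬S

A: True, G: False, V: False, P: True, S: False, U: False, D: False

Unit clause (¬G) forces G = False.
In (G ∨ ¬S) only ¬S is left, so S = False.
In (A ∨ G ∨ S) only A is left, so A = True.
In (G ∨ S ∨ ¬U) only ¬U is left, so U = False.
In (S ∨ U ∨ ¬V) only ¬V is left, so V = False.
In (¬D ∨ U) only ¬D is left, so D = False.
In (P ∨ S ∨ U) only P is left, so P = True.
All clauses satisfied.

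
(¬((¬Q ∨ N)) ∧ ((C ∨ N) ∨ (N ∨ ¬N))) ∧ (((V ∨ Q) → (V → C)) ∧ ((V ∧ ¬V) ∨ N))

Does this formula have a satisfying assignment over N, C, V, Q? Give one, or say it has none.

UNSATISFIABLE

Case N = True: the conjunct ¬((¬Q ∨ N)) becomes ¬((¬Q ∨ True)) = False.
Case N = False: the formula simplifies to ¬(¬Q) ∧ (((V ∨ Q) → (V → C)) ∧ (V ∧ ¬V)).
  V = True: the conjunct ¬V is False.
  V = False: the conjunct V is False.
Both cases fail — unsatisfiable.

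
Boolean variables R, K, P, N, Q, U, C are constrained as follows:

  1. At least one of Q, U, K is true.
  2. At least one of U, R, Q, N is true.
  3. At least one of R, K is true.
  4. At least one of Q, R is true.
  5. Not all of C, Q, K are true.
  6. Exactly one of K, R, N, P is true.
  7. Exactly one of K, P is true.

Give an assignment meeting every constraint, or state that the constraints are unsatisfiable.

R = False, K = True, P = False, N = False, Q = True, U = False, C = False

  (1) {Q, U, K}: 2 true — at least one ✓
  (2) {U, R, Q, N}: 1 true — at least one ✓
  (3) {R, K}: 1 true — at least one ✓
  (4) {Q, R}: 1 true — at least one ✓
  (5) {C, Q, K}: 2/3 true — not all ✓
  (6) {K, R, N, P}: 1 true — exactly one ✓
  (7) {K, P}: 1 true — exactly one ✓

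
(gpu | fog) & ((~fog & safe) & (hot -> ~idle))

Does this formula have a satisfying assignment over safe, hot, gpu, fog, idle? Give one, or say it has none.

safe = True, hot = False, gpu = True, fog = False, idle = False

  gpu | fog = True
  (~fog & safe) & (hot -> ~idle) = True
    ~fog & safe = True
      ~fog = True
    hot -> ~idle = True
      ~idle = True
Both conjuncts True, so the formula holds.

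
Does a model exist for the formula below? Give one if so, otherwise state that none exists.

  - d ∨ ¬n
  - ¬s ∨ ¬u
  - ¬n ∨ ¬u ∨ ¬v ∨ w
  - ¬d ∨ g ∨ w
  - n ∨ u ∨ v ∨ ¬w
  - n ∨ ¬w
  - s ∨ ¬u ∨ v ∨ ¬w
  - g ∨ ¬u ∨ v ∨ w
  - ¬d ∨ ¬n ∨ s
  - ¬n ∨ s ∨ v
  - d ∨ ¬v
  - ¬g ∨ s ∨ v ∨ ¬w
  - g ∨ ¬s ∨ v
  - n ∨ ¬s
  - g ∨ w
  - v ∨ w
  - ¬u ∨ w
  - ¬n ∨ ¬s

v=T; s=F; u=F; w=F; n=F; d=T; g=T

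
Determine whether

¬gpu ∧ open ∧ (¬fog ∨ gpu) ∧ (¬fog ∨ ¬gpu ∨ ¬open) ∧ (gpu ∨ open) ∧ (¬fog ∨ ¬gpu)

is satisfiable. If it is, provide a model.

Unit clause (¬gpu) forces gpu = False.
Unit clause (open) forces open = True.
In (¬fog ∨ gpu) only ¬fog is left, so fog = False.
Check each clause:
  (¬gpu): ¬gpu holds.
  (open): open holds.
  (¬fog ∨ gpu): ¬fog holds.
  (¬fog ∨ ¬gpu ∨ ¬open): ¬fog holds.
  (gpu ∨ open): open holds.
  (¬fog ∨ ¬gpu): ¬fog holds.
All clauses satisfied.

fog: False, open: True, gpu: False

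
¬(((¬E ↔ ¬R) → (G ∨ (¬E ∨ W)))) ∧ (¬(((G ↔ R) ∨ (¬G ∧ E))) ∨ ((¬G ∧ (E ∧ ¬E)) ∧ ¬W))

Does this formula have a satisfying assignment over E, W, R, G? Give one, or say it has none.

The formula is unsatisfiable.

Case E = True: the formula simplifies to ¬((R → (G ∨ W))) ∧ ¬(((G ↔ R) ∨ ¬G)).
  G = True: the conjunct ¬((R → (G ∨ W))) becomes ¬((R → True)) = False.
  G = False: the conjunct ¬(((G ↔ R) ∨ ¬G)) becomes ¬((¬R ∨ True)) = False.
Case E = False: the conjunct ¬(((¬E ↔ ¬R) → (G ∨ (¬E ∨ W)))) becomes ¬((¬R → True)) = False.
Both cases fail — unsatisfiable.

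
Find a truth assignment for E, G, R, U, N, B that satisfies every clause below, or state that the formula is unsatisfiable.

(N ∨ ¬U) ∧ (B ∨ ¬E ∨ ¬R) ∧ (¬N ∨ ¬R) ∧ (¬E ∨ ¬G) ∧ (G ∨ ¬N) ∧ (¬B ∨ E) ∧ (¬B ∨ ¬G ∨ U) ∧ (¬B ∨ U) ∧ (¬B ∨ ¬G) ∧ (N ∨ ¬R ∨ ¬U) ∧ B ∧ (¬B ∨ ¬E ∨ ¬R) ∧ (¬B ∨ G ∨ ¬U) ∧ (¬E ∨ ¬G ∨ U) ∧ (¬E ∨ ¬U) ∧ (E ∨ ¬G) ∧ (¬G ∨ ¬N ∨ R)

Case G = True:
  (¬E ∨ ¬G) forces E = False.
  Clause (E ∨ ¬G) is falsified — contradiction.
Case G = False:
  (G ∨ ¬N) forces N = False.
  (N ∨ ¬U) forces U = False.
  (¬B ∨ U) forces B = False.
  Clause (B) is falsified — contradiction.
Both cases fail, so the formula is unsatisfiable.

Unsatisfiable — no assignment works.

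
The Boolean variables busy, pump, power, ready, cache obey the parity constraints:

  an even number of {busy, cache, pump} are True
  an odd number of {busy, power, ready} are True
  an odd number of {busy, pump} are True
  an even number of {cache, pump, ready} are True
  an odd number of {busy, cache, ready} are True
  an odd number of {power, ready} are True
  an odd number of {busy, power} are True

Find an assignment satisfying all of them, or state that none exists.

busy: False; pump: True; power: True; ready: False; cache: True

{busy, cache, pump}: 2 true → even ✓
{busy, power, ready}: 1 true → odd ✓
{busy, pump}: 1 true → odd ✓
{cache, pump, ready}: 2 true → even ✓
{busy, cache, ready}: 1 true → odd ✓
{power, ready}: 1 true → odd ✓
{busy, power}: 1 true → odd ✓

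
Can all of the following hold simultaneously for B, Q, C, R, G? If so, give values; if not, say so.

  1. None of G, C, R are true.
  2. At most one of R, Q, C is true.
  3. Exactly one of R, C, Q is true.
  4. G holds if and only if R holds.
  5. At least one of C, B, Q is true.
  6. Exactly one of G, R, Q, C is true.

B: False; Q: True; C: False; R: False; G: False

  (1) {G, C, R}: 0 true — none ✓
  (2) {R, Q, C}: 1 true — at most one ✓
  (3) {R, C, Q}: 1 true — exactly one ✓
  (4) G=F, R=F — same ✓
  (5) {C, B, Q}: 1 true — at least one ✓
  (6) {G, R, Q, C}: 1 true — exactly one ✓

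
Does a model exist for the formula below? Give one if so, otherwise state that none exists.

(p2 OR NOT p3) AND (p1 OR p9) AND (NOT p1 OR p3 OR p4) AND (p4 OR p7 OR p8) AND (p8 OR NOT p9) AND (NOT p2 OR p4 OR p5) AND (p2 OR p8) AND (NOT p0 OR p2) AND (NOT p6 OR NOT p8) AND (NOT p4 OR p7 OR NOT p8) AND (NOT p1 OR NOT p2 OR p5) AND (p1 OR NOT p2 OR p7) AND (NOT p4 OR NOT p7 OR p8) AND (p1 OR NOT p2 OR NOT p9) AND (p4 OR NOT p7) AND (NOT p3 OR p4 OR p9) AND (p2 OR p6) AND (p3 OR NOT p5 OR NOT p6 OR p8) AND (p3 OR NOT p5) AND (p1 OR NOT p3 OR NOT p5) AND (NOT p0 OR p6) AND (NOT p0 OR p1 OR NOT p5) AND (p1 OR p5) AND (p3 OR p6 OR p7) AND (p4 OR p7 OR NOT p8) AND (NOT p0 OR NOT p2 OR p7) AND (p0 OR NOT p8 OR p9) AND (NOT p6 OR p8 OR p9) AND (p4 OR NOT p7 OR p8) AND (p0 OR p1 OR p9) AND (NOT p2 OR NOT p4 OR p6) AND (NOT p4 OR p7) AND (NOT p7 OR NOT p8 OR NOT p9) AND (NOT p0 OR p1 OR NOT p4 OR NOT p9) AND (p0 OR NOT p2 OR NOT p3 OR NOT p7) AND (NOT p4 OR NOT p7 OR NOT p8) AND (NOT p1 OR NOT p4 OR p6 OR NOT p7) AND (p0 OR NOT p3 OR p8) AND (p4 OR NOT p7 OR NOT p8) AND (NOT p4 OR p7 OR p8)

Unsatisfiable

Case p4 = True:
  (NOT p4 OR p7) forces p7 = True.
  (NOT p4 OR NOT p7 OR p8) forces p8 = True.
  Clause (NOT p4 OR NOT p7 OR NOT p8) is falsified — contradiction.
Case p4 = False:
  (p4 OR NOT p7) forces p7 = False.
  (p4 OR p7 OR p8) forces p8 = True.
  Clause (p4 OR p7 OR NOT p8) is falsified — contradiction.
Both cases fail, so the formula is unsatisfiable.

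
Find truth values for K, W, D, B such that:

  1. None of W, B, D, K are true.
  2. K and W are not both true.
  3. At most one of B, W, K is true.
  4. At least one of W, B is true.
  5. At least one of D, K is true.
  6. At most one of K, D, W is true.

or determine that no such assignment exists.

Unsatisfiable — no assignment works.

Case W = True:
  Constraint (1) is violated (W=T) — contradiction.
Case W = False:
  (1) forces B = False.
  Constraint (4) is violated (W=F, B=F) — contradiction.
Both cases fail — unsatisfiable.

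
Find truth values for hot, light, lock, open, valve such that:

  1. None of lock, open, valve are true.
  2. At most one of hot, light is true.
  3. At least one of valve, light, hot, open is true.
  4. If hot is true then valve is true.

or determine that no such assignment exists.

hot = False, light = True, lock = False, open = False, valve = False

  (1) {lock, open, valve}: 0 true — none ✓
  (2) {hot, light}: 1 true — at most one ✓
  (3) {valve, light, hot, open}: 1 true — at least one ✓
  (4) hot=F ⇒ valve: vacuous ✓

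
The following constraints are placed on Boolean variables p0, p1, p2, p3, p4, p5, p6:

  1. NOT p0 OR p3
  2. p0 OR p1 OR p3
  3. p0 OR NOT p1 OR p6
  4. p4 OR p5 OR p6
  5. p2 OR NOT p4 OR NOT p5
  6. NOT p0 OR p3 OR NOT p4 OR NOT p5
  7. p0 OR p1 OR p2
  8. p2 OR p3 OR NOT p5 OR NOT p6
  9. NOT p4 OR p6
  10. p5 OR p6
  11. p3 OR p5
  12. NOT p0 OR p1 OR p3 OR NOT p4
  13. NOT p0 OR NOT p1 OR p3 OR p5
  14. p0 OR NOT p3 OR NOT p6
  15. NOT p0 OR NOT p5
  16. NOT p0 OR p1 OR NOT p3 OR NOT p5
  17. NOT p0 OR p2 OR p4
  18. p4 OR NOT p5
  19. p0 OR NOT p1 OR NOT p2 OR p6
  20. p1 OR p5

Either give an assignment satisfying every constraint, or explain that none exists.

Set p0 = True.
  then (NOT p0 OR p3) forces p3 = True.
  then (NOT p0 OR NOT p5) forces p5 = False.
  then (p1 OR p5) forces p1 = True.
  then (p5 OR p6) forces p6 = True.
Set p2 = True.
Set p4 = False.
All clauses satisfied.

p0 = True, p1 = True, p2 = True, p3 = True, p4 = False, p5 = False, p6 = True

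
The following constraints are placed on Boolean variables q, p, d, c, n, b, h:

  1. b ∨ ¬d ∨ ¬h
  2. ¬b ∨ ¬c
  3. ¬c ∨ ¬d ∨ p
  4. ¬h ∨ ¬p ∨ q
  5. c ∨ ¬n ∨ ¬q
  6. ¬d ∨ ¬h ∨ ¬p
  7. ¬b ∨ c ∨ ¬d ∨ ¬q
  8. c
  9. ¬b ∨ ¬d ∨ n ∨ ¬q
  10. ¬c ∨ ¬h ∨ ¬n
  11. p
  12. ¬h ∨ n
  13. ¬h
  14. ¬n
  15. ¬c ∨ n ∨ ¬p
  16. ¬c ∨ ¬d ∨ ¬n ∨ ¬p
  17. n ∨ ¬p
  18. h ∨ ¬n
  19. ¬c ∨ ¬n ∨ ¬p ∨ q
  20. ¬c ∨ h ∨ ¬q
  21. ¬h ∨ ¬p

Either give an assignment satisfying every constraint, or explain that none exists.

Case n = True:
  Clause (¬n) is falsified — contradiction.
Case n = False:
  (c) forces c = True.
  (¬b ∨ ¬c) forces b = False.
  (p) forces p = True.
  Clause (¬c ∨ n ∨ ¬p) is falsified — contradiction.
Both cases fail, so the formula is unsatisfiable.

No satisfying assignment exists.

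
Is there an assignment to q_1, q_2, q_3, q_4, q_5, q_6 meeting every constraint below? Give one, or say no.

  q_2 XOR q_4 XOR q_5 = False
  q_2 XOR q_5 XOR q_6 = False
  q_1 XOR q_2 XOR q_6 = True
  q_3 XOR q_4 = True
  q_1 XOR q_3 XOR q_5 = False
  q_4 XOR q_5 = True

q_1: False, q_2: True, q_3: True, q_4: False, q_5: True, q_6: False

q_2 XOR q_4 XOR q_5 = T XOR F XOR T = False ✓
q_2 XOR q_5 XOR q_6 = T XOR T XOR F = False ✓
q_1 XOR q_2 XOR q_6 = F XOR T XOR F = True ✓
q_3 XOR q_4 = T XOR F = True ✓
q_1 XOR q_3 XOR q_5 = F XOR T XOR T = False ✓
q_4 XOR q_5 = F XOR T = True ✓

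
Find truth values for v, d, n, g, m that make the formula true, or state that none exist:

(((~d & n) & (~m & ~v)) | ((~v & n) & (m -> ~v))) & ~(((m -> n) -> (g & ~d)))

v = False, d = False, n = True, g = False, m = True

  ((~d & n) & (~m & ~v)) | ((~v & n) & (m -> ~v)) = True
    (~d & n) & (~m & ~v) = False
      ~d & n = True
        ~d = True
      ~m & ~v = False
        ~m = False
        ~v = True
    (~v & n) & (m -> ~v) = True
      ~v & n = True
        ~v = True
      m -> ~v = True
        ~v = True
  ~(((m -> n) -> (g & ~d))) = True
    (m -> n) -> (g & ~d) = False
      m -> n = True
      g & ~d = False
        ~d = True
Both conjuncts True, so the formula holds.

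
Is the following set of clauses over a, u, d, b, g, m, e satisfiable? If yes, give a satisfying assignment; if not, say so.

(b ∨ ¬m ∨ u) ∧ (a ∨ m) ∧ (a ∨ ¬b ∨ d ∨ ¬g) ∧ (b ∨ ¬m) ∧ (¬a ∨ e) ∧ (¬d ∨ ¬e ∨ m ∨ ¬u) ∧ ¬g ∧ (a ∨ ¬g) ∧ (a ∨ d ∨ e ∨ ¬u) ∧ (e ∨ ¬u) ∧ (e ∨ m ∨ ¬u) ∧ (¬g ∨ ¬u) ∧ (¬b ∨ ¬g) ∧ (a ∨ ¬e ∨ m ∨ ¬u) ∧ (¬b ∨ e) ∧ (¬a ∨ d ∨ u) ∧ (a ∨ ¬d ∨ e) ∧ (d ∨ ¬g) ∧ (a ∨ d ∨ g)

Unit clause (¬g) forces g = False.
Set a = False.
  then (a ∨ m) forces m = True.
  then (b ∨ ¬m) forces b = True.
  then (¬b ∨ e) forces e = True.
  then (a ∨ d ∨ g) forces d = True.
Set u = True.
All clauses satisfied.

a = False; u = True; d = True; b = True; g = False; m = True; e = True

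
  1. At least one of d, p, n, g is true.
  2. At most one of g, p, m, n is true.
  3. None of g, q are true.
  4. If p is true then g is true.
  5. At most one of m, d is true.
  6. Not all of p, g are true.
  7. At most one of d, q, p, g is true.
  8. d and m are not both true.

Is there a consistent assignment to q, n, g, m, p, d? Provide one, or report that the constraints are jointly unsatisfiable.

q = False, n = False, g = False, m = False, p = False, d = True

  (1) {d, p, n, g}: 1 true — at least one ✓
  (2) {g, p, m, n}: 0 true — at most one ✓
  (3) {g, q}: 0 true — none ✓
  (4) p=F ⇒ g: vacuous ✓
  (5) {m, d}: 1 true — at most one ✓
  (6) {p, g}: 0/2 true — not all ✓
  (7) {d, q, p, g}: 1 true — at most one ✓
  (8) d=T, m=F — not both ✓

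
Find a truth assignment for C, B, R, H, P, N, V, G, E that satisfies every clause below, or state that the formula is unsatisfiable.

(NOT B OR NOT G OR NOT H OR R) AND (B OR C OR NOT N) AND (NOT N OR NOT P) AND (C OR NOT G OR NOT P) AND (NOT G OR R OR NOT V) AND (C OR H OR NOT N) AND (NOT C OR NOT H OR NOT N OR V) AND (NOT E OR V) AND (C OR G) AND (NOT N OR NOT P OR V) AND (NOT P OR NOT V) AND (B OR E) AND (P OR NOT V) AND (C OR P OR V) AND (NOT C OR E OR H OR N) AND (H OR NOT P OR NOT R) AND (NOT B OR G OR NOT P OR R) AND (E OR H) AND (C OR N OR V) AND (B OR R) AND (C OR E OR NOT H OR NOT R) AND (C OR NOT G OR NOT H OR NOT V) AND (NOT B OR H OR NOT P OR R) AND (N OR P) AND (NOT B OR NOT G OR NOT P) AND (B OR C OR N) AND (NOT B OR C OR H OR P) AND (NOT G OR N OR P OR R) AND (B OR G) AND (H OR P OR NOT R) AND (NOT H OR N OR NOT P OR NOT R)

Case P = True:
  (NOT N OR NOT P) forces N = False.
  (NOT P OR NOT V) forces V = False.
  (NOT E OR V) forces E = False.
  (B OR E) forces B = True.
  (E OR H) forces H = True.
  (C OR N OR V) forces C = True.
  (NOT B OR NOT G OR NOT P) forces G = False.
  (NOT B OR G OR NOT P OR R) forces R = True.
  Clause (NOT H OR N OR NOT P OR NOT R) is falsified — contradiction.
Case P = False:
  (P OR NOT V) forces V = False.
  (NOT E OR V) forces E = False.
  (B OR E) forces B = True.
  (C OR P OR V) forces C = True.
  (E OR H) forces H = True.
  (NOT C OR NOT H OR NOT N OR V) forces N = False.
  Clause (N OR P) is falsified — contradiction.
Both cases fail, so the formula is unsatisfiable.

UNSATISFIABLE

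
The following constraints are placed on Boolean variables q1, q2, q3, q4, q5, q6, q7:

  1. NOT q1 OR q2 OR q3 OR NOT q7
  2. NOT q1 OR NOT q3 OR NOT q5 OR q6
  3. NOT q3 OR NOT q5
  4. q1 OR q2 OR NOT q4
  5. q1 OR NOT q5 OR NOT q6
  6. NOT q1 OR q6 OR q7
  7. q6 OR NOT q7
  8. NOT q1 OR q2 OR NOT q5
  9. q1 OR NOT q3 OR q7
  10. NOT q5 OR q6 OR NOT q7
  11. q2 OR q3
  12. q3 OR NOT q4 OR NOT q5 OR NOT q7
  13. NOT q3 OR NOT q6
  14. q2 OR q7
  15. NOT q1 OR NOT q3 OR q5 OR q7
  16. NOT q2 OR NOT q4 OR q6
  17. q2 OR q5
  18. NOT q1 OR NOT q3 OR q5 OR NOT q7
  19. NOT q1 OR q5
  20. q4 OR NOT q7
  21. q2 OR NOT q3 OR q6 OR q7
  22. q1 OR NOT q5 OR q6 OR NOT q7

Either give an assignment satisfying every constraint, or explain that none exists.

Set q1 = False.
Try q2 = False:
  (q1 OR q2 OR NOT q4) forces q4 = False.
  (q2 OR q3) forces q3 = True.
  (NOT q3 OR NOT q5) forces q5 = False.
  clause (q2 OR q5) is falsified — backtrack.
So q2 = True.
Set q3 = False.
Set q4 = True.
  then (NOT q2 OR NOT q4 OR q6) forces q6 = True.
  then (q1 OR NOT q5 OR NOT q6) forces q5 = False.
Set q7 = False.
All clauses satisfied.

q1 = False, q2 = True, q3 = False, q4 = True, q5 = False, q6 = True, q7 = False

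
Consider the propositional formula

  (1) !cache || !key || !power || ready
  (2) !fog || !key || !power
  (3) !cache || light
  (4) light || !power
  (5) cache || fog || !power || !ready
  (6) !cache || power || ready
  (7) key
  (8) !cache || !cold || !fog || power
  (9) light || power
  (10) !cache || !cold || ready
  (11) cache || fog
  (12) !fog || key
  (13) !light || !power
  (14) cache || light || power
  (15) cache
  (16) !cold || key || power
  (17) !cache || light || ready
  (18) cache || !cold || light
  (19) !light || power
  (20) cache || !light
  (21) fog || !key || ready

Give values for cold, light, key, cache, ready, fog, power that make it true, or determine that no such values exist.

Case light = True:
  (key) forces key = True.
  (!light || !power) forces power = False.
  Clause (!light || power) is falsified — contradiction.
Case light = False:
  (!cache || light) forces cache = False.
  Clause (cache) is falsified — contradiction.
Both cases fail, so the formula is unsatisfiable.

Unsatisfiable — no assignment works.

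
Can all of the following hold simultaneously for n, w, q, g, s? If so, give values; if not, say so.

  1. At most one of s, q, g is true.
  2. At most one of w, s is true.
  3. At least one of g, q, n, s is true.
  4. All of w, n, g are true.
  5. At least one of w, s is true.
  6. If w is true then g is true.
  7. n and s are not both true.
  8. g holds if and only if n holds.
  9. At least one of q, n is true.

n = True, w = True, q = False, g = True, s = False

  (1) {s, q, g}: 1 true — at most one ✓
  (2) {w, s}: 1 true — at most one ✓
  (3) {g, q, n, s}: 2 true — at least one ✓
  (4) {w, n, g}: all 3 true ✓
  (5) {w, s}: 1 true — at least one ✓
  (6) w=T ⇒ g: T ✓
  (7) n=T, s=F — not both ✓
  (8) g=T, n=T — same ✓
  (9) {q, n}: 1 true — at least one ✓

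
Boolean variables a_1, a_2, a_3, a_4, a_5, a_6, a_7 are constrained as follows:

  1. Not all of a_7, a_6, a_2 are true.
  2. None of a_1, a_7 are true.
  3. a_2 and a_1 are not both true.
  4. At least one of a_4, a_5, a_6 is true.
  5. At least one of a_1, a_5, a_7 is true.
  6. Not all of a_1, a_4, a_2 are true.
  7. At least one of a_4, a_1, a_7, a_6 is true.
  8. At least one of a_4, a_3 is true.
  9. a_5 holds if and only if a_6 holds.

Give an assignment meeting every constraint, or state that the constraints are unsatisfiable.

a_1 = False, a_2 = True, a_3 = True, a_4 = True, a_5 = True, a_6 = True, a_7 = False

  (1) {a_7, a_6, a_2}: 2/3 true — not all ✓
  (2) {a_1, a_7}: 0 true — none ✓
  (3) a_2=T, a_1=F — not both ✓
  (4) {a_4, a_5, a_6}: 3 true — at least one ✓
  (5) {a_1, a_5, a_7}: 1 true — at least one ✓
  (6) {a_1, a_4, a_2}: 2/3 true — not all ✓
  (7) {a_4, a_1, a_7, a_6}: 2 true — at least one ✓
  (8) {a_4, a_3}: 2 true — at least one ✓
  (9) a_5=T, a_6=T — same ✓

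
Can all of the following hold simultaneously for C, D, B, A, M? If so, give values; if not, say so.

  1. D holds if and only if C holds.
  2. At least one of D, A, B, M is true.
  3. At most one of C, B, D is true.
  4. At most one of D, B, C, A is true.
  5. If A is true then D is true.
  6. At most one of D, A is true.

C = False, D = False, B = False, A = False, M = True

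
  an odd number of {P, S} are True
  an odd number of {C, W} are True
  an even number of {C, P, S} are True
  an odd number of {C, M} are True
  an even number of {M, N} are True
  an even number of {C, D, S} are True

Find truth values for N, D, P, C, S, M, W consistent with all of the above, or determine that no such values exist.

N = False, D = True, P = True, C = True, S = False, M = False, W = False

{P, S}: 1 true → odd ✓
{C, W}: 1 true → odd ✓
{C, P, S}: 2 true → even ✓
{C, M}: 1 true → odd ✓
{M, N}: 0 true → even ✓
{C, D, S}: 2 true → even ✓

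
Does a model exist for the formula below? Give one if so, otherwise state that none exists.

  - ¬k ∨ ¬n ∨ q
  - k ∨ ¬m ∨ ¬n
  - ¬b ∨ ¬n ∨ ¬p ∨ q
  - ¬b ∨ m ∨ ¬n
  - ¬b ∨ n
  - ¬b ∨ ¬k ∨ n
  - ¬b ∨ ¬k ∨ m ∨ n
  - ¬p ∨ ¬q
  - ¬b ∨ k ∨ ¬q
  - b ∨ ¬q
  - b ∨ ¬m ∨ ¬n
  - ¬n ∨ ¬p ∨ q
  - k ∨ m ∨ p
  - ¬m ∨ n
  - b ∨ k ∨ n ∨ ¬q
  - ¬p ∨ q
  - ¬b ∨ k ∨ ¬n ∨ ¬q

Try p = True:
  (¬p ∨ ¬q) forces q = False.
  clause (¬p ∨ q) is falsified — backtrack.
So p = False.
Set m = False.
  then (k ∨ m ∨ p) forces k = True.
Set b = False.
  then (b ∨ ¬q) forces q = False.
  then (¬k ∨ ¬n ∨ q) forces n = False.
All clauses satisfied.

p = False, m = False, b = False, q = False, n = False, k = True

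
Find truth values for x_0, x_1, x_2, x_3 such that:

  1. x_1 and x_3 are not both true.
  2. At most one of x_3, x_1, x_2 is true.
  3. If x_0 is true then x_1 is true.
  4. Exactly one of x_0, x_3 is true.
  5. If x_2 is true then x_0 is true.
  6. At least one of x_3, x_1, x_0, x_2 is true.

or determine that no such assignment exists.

x_0 = False, x_1 = False, x_2 = False, x_3 = True

  (1) x_1=F, x_3=T — not both ✓
  (2) {x_3, x_1, x_2}: 1 true — at most one ✓
  (3) x_0=F ⇒ x_1: vacuous ✓
  (4) {x_0, x_3}: 1 true — exactly one ✓
  (5) x_2=F ⇒ x_0: vacuous ✓
  (6) {x_3, x_1, x_0, x_2}: 1 true — at least one ✓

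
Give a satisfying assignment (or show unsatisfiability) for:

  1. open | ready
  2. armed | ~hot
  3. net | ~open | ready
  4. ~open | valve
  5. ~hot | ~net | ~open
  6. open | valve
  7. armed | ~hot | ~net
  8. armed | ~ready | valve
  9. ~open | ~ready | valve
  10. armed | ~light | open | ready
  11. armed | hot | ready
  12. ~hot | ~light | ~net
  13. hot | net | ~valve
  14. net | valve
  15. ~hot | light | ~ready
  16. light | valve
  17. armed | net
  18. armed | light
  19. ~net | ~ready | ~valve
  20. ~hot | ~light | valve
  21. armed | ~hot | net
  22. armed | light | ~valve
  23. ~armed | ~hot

armed = True, open = True, hot = False, net = True, light = True, valve = True, ready = False

Try armed = False:
  (armed | ~hot) forces hot = False.
  (armed | hot | ready) forces ready = True.
  (armed | ~ready | valve) forces valve = True.
  (hot | net | ~valve) forces net = True.
  clause (~net | ~ready | ~valve) is falsified — backtrack.
So armed = True.
  then (~armed | ~hot) forces hot = False.
Set open = True.
  then (~open | valve) forces valve = True.
  then (hot | net | ~valve) forces net = True.
  then (~net | ~ready | ~valve) forces ready = False.
Set light = True.
All clauses satisfied.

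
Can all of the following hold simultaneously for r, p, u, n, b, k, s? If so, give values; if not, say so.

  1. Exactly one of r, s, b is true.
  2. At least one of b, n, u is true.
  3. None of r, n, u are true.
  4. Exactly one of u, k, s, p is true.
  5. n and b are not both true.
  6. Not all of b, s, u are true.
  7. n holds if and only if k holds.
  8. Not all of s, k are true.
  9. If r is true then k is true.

r = False; p = True; u = False; n = False; b = True; k = False; s = False

  (1) {r, s, b}: 1 true — exactly one ✓
  (2) {b, n, u}: 1 true — at least one ✓
  (3) {r, n, u}: 0 true — none ✓
  (4) {u, k, s, p}: 1 true — exactly one ✓
  (5) n=F, b=T — not both ✓
  (6) {b, s, u}: 1/3 true — not all ✓
  (7) n=F, k=F — same ✓
  (8) {s, k}: 0/2 true — not all ✓
  (9) r=F ⇒ k: vacuous ✓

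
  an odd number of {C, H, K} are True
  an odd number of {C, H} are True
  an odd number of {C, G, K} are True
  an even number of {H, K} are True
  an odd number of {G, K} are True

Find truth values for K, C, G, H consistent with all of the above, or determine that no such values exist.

The formula is unsatisfiable.

Adding constraints 1, 3, 4, 5 mod 2: every variable appears an even number of times on the left, so the left side is 0.
But the right sides sum to 1 (mod 2). 0 ≠ 1 — the system is inconsistent.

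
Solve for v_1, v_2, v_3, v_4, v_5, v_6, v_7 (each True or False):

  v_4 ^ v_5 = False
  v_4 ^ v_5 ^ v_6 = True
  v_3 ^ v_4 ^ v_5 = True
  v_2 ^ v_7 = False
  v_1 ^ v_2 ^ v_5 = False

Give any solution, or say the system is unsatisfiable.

v_1 = False, v_2 = False, v_3 = True, v_4 = False, v_5 = False, v_6 = True, v_7 = False

v_4 ^ v_5 = F ^ F = False ✓
v_4 ^ v_5 ^ v_6 = F ^ F ^ T = True ✓
v_3 ^ v_4 ^ v_5 = T ^ F ^ F = True ✓
v_2 ^ v_7 = F ^ F = False ✓
v_1 ^ v_2 ^ v_5 = F ^ F ^ F = False ✓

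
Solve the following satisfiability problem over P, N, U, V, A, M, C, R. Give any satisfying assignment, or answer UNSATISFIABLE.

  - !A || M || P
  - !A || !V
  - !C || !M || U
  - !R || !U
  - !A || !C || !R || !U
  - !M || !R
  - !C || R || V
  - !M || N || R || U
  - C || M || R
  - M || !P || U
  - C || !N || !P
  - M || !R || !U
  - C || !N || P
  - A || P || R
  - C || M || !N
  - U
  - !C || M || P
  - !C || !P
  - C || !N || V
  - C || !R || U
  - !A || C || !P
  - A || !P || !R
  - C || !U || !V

P: True, N: False, U: True, V: False, A: False, M: True, C: False, R: False

Unit clause (U) forces U = True.
In (!R || !U) only !R is left, so R = False.
Set P = True.
  then (!C || !P) forces C = False.
  then (!A || C || !P) forces A = False.
  then (C || !U || !V) forces V = False.
  then (C || M || R) forces M = True.
  then (C || !N || !P) forces N = False.
All clauses satisfied.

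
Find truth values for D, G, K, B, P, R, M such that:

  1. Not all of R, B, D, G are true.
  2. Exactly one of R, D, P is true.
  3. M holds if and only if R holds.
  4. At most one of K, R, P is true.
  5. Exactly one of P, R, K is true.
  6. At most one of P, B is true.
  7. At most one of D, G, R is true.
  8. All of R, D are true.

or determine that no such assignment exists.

Unsatisfiable — no assignment works.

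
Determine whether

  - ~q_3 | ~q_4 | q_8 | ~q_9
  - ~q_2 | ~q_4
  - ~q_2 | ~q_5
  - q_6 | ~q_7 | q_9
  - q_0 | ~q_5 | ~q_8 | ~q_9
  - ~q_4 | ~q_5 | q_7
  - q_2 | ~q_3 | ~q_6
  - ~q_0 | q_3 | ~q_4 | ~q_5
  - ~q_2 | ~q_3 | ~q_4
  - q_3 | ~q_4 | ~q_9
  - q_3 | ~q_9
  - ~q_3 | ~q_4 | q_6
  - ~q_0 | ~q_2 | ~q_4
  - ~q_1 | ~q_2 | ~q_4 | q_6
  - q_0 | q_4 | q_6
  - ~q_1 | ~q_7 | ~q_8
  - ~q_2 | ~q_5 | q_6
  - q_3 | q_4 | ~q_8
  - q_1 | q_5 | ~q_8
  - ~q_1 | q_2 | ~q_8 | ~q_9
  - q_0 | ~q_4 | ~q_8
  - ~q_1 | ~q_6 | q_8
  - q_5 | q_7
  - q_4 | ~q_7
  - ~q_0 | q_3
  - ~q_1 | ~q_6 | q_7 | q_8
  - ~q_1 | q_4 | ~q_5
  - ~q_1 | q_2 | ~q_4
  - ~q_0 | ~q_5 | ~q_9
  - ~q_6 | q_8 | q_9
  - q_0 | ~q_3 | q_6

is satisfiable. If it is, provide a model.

q_0: True; q_1: False; q_2: False; q_3: True; q_4: False; q_5: True; q_6: False; q_7: False; q_8: False; q_9: False

Set q_0 = True.
  then (~q_0 | q_3) forces q_3 = True.
Set q_1 = False.
Try q_2 = True:
  (~q_2 | ~q_4) forces q_4 = False.
  (~q_2 | ~q_5) forces q_5 = False.
  (q_1 | q_5 | ~q_8) forces q_8 = False.
  (q_5 | q_7) forces q_7 = True.
  clause (q_4 | ~q_7) is falsified — backtrack.
So q_2 = False.
  then (q_2 | ~q_3 | ~q_6) forces q_6 = False.
  then (~q_3 | ~q_4 | q_6) forces q_4 = False.
  then (q_4 | ~q_7) forces q_7 = False.
  then (q_5 | q_7) forces q_5 = True.
  then (~q_0 | ~q_5 | ~q_9) forces q_9 = False.
Set q_8 = False.
All clauses satisfied.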